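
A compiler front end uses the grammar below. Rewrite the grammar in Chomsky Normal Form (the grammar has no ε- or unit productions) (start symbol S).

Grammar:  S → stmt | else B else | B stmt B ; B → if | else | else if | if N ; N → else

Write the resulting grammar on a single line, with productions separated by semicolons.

S → stmt | X1 Y1 | B Y2; B → if | else | X1 X3 | X3 N; N → else; X1 → else; X2 → stmt; X3 → if; Y1 → B X1; Y2 → X2 B

Introduce a nonterminal for each terminal appearing in a rule of length ≥ 2: X1 → else, X2 → stmt, X3 → if.
Binarize each right-hand side of length ≥ 3 by chaining fresh nonterminals (Y1, Y2, …): affected rules were S → X1 B X1; S → B X2 B.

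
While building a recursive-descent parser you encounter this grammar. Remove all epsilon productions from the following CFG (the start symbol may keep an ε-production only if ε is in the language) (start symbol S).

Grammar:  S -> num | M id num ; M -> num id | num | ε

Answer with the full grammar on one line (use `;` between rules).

S -> num | M id num | id num; M -> num id | num

The nullable symbols are {M}.
ε ∉ L(G), so no ε-production is kept.
Expand every rule over subsets of its nullable positions: S → M id num gives M id num | id num.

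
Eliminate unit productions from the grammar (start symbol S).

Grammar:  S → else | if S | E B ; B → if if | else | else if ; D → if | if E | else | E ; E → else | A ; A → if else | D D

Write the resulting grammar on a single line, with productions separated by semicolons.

Unit pairs: D ⇒* {A, E}; E ⇒* {A}.
Replace each nonterminal's rules with the union of the non-unit rules of every nonterminal it unit-derives.

S → else | if S | E B; B → if if | else | else if; D → else | if | if E | if else | D D; E → else | if else | D D; A → if else | D D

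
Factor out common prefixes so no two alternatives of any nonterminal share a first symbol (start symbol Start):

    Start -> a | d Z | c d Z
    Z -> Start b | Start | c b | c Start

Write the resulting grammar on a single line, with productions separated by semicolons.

Z has alternatives sharing prefix 'Start': factor to Z → Start Z1 with Z1 → b | ε.
Z has alternatives sharing prefix 'c': factor to Z → c Z2 with Z2 → b | Start.

Start -> a | d Z | c d Z; Z -> Start Z1 | c Z2; Z1 -> b | epsilon; Z2 -> b | Start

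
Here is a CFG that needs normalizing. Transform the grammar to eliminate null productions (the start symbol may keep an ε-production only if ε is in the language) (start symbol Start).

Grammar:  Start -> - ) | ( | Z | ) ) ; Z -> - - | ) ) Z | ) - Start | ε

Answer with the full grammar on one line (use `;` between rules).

Start -> - ) | ( | Z | ) ) | ε; Z -> - - | ) ) Z | ) ) | ) - Start | ) -

Nullable nonterminals: {Start, Z}.
ε ∈ L(G) since Start is nullable, so keep Start → ε.
For each production, add variants omitting each subset of nullable occurrences: Z → ) ) Z gives ) ) Z | ) ). Z → ) - Start gives ) - Start | ) -.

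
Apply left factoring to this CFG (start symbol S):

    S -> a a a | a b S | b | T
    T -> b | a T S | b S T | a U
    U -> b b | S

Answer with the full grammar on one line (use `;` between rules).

S -> b | T | a S'; T -> b T' | a T''; U -> b b | S; S' -> a a | b S; T' -> epsilon | S T; T'' -> T S | U

S has alternatives sharing prefix 'a': factor to S → a S' with S' → a a | b S.
T has alternatives sharing prefix 'b': factor to T → b T' with T' → ε | S T.
T has alternatives sharing prefix 'a': factor to T → a T'' with T'' → T S | U.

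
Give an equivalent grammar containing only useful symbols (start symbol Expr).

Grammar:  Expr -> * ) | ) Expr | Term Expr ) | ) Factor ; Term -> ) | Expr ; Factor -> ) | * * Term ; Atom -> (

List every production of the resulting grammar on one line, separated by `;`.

Generating nonterminals: {Atom, Expr, Factor, Term}.
Reachable from Expr after that: {Expr, Factor, Term}.
Removed useless symbols: {Atom} and every production mentioning them.

Expr -> * ) | ) Expr | Term Expr ) | ) Factor; Term -> ) | Expr; Factor -> ) | * * Term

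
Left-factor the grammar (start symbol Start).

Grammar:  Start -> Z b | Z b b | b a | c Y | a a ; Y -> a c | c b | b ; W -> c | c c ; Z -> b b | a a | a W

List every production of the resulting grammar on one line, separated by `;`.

Start -> b a | c Y | a a | Z b Start1; Y -> a c | c b | b; W -> c W1; Z -> b b | a Z1; Start1 -> ε | b; W1 -> ε | c; Z1 -> a | W

Start has alternatives sharing prefix 'Z b': factor to Start → Z b Start1 with Start1 → ε | b.
W has alternatives sharing prefix 'c': factor to W → c W1 with W1 → ε | c.
Z has alternatives sharing prefix 'a': factor to Z → a Z1 with Z1 → a | W.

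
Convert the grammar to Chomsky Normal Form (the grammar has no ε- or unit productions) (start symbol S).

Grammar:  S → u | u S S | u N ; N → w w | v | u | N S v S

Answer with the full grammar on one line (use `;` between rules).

S → u | X1 Y1 | X1 N; N → X2 X2 | v | u | N Y2; X1 → u; X2 → w; X3 → v; Y1 → S S; Y2 → S Y3; Y3 → X3 S

Introduce a nonterminal for each terminal appearing in a rule of length ≥ 2: X1 → u, X2 → w, X3 → v.
Binarize each right-hand side of length ≥ 3 by chaining fresh nonterminals (Y1, Y2, …): affected rules were S → X1 S S; N → N S X3 S.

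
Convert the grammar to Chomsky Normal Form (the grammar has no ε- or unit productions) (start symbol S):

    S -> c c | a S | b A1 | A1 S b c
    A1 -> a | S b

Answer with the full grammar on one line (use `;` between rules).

Introduce a nonterminal for each terminal appearing in a rule of length ≥ 2: X1 → c, X2 → a, X3 → b.
Binarize each right-hand side of length ≥ 3 by chaining fresh nonterminals (Y1, Y2, …): affected rules were S → A1 S X3 X1.

S -> X1 X1 | X2 S | X3 A1 | A1 Y1; A1 -> a | S X3; X1 -> c; X2 -> a; X3 -> b; Y1 -> S Y2; Y2 -> X3 X1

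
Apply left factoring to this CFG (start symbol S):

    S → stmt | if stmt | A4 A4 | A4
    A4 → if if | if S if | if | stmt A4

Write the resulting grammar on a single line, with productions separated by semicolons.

S → stmt | if stmt | A4 S'; A4 → stmt A4 | if A4'; S' → A4 | ε; A4' → if | S if | ε

S has alternatives sharing prefix 'A4': factor to S → A4 S' with S' → A4 | ε.
A4 has alternatives sharing prefix 'if': factor to A4 → if A4' with A4' → if | S if | ε.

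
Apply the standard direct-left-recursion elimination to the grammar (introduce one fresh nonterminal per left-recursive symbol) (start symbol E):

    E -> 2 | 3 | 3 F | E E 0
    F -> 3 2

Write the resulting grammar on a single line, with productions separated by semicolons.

E is directly left-recursive.
For E: α = {E 0}, β = {2, 3, 3 F}. Rewrite as E → β E' and E' → α E' | ε.

E -> 2 E' | 3 E' | 3 F E'; F -> 3 2; E' -> E 0 E' | ε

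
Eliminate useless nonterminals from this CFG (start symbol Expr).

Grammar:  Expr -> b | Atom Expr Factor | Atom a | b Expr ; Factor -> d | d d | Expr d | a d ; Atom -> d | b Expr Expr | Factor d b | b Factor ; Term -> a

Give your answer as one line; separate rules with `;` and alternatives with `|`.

Generating nonterminals: {Atom, Expr, Factor, Term}.
Reachable from Expr after that: {Atom, Expr, Factor}.
Removed useless symbols: {Term} and every production mentioning them.

Expr -> b | Atom Expr Factor | Atom a | b Expr; Factor -> d | d d | Expr d | a d; Atom -> d | b Expr Expr | Factor d b | b Factor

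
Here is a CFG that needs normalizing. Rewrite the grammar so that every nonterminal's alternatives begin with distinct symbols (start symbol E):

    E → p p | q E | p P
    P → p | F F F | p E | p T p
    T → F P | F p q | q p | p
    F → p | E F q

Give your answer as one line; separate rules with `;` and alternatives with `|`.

E has alternatives sharing prefix 'p': factor to E → p E' with E' → p | P.
P has alternatives sharing prefix 'p': factor to P → p P' with P' → ε | E | T p.
T has alternatives sharing prefix 'F': factor to T → F T' with T' → P | p q.

E → q E | p E'; P → F F F | p P'; T → q p | p | F T'; F → p | E F q; E' → p | P; P' → eps | E | T p; T' → P | p q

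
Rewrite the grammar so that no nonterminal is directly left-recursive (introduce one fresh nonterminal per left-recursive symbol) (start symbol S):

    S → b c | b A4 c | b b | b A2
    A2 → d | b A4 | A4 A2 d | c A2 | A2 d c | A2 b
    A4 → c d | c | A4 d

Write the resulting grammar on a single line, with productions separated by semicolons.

S → b c | b A4 c | b b | b A2; A2 → d A2' | b A4 A2' | A4 A2 d A2' | c A2 A2'; A4 → c d A4' | c A4'; A2' → d c A2' | b A2' | ε; A4' → d A4' | ε

Directly left-recursive nonterminals: A2, A4.
For A2: α = {d c, b}, β = {d, b A4, A4 A2 d, c A2}. Rewrite as A2 → β A2' and A2' → α A2' | ε.
For A4: α = {d}, β = {c d, c}. Rewrite as A4 → β A4' and A4' → α A4' | ε.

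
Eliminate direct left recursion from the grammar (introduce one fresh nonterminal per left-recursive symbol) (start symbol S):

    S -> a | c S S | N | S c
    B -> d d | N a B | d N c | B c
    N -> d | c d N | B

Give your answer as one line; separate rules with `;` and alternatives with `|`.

Left recursion appears on S, B.
For S: α = {c}, β = {a, c S S, N}. Rewrite as S → β S' and S' → α S' | ε.
For B: α = {c}, β = {d d, N a B, d N c}. Rewrite as B → β B' and B' → α B' | ε.

S -> a S' | c S S S' | N S'; B -> d d B' | N a B B' | d N c B'; N -> d | c d N | B; S' -> c S' | ε; B' -> c B' | ε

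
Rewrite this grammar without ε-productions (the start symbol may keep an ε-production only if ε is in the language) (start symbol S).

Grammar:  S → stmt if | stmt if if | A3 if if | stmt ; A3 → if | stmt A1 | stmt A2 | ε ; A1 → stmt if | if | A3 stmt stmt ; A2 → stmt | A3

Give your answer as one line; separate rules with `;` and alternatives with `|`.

S → stmt if | stmt if if | A3 if if | if if | stmt; A3 → if | stmt A1 | stmt A2 | stmt; A1 → stmt if | if | A3 stmt stmt | stmt stmt; A2 → stmt | A3

Nullable set = {A2, A3}.
ε ∉ L(G), so no ε-production is kept.
Add the nullable-subset variants: S → A3 if if gives A3 if if | if if. A3 → stmt A2 gives stmt A2 | stmt. A1 → A3 stmt stmt gives A3 stmt stmt | stmt stmt.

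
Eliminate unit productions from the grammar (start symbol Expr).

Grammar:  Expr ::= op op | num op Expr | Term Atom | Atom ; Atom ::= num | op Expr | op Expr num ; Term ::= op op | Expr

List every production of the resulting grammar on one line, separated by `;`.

Unit pairs: Expr ⇒* {Atom}; Term ⇒* {Atom, Expr}.
For each unit pair (A, B), copy every non-unit production of B to A, then drop all unit productions.

Expr ::= num | op Expr | op Expr num | op op | num op Expr | Term Atom; Atom ::= num | op Expr | op Expr num; Term ::= op op | num | op Expr | op Expr num | num op Expr | Term Atom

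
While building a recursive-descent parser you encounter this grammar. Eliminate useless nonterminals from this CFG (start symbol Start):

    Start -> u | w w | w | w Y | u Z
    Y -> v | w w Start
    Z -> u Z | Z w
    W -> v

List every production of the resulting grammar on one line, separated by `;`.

Generating nonterminals: {Start, W, Y}.
Reachable from Start after that: {Start, Y}.
Removed useless symbols: {W, Z} and every production mentioning them.

Start -> u | w w | w | w Y; Y -> v | w w Start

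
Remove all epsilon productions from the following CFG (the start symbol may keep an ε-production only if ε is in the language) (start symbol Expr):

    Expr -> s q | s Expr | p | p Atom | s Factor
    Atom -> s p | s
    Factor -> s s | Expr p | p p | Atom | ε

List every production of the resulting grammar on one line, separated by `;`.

Nullable nonterminals: {Factor}.
ε ∉ L(G), so no ε-production is kept.
For each production, add variants omitting each subset of nullable occurrences: Expr → s Factor gives s Factor | s.

Expr -> s q | s Expr | p | p Atom | s Factor | s; Atom -> s p | s; Factor -> s s | Expr p | p p | Atom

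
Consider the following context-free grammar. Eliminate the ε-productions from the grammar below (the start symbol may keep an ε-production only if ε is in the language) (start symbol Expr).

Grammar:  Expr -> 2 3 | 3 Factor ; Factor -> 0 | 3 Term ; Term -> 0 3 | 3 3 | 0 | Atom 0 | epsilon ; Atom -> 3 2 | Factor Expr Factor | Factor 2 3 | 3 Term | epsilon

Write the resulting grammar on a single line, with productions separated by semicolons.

Nullable set = {Atom, Term}.
ε ∉ L(G), so no ε-production is kept.
Add the nullable-subset variants: Factor → 3 Term gives 3 Term | 3. Atom → 3 Term gives 3 Term | 3.

Expr -> 2 3 | 3 Factor; Factor -> 0 | 3 Term | 3; Term -> 0 3 | 3 3 | 0 | Atom 0; Atom -> 3 2 | Factor Expr Factor | Factor 2 3 | 3 Term | 3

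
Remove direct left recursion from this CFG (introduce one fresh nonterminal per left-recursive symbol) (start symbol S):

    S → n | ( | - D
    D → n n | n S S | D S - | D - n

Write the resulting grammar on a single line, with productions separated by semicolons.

Directly left-recursive nonterminal: D.
For D: α = {S -, - n}, β = {n n, n S S}. Rewrite as D → β D' and D' → α D' | ε.

S → n | ( | - D; D → n n D' | n S S D'; D' → S - D' | - n D' | ε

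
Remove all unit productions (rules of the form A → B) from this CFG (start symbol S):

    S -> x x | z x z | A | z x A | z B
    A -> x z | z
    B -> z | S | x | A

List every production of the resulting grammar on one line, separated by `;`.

S -> x x | z x z | z x A | z B | x z | z; A -> x z | z; B -> z | x | x x | z x z | z x A | z B | x z

Unit pairs: B ⇒* {A, S}; S ⇒* {A}.
For every A with A ⇒* B via unit rules, add B's non-unit alternatives to A; then delete every rule of the form X → Y.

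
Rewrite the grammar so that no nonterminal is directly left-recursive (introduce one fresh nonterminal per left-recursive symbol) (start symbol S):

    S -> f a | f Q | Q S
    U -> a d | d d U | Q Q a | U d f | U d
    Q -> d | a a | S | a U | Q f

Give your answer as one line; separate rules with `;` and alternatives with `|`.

U, Q are directly left-recursive.
For U: α = {d f, d}, β = {a d, d d U, Q Q a}. Rewrite as U → β U' and U' → α U' | ε.
For Q: α = {f}, β = {d, a a, S, a U}. Rewrite as Q → β Q' and Q' → α Q' | ε.

S -> f a | f Q | Q S; U -> a d U' | d d U U' | Q Q a U'; Q -> d Q' | a a Q' | S Q' | a U Q'; U' -> d f U' | d U' | ε; Q' -> f Q' | ε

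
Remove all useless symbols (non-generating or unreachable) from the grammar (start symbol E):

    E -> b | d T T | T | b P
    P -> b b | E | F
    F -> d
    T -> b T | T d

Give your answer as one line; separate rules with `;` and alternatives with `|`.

E -> b | b P; P -> b b | E | F; F -> d

Generating nonterminals: {E, F, P}.
Reachable from E after that: {E, F, P}.
Removed useless symbols: {T} and every production mentioning them.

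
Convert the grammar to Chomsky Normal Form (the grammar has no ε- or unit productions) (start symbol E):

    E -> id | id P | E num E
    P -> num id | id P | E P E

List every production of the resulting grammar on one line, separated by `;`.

Introduce a nonterminal for each terminal appearing in a rule of length ≥ 2: X1 → id, X2 → num.
Binarize each right-hand side of length ≥ 3 by chaining fresh nonterminals (Y1, Y2, …): affected rules were E → E X2 E; P → E P E.

E -> id | X1 P | E Y1; P -> X2 X1 | X1 P | E Y2; X1 -> id; X2 -> num; Y1 -> X2 E; Y2 -> P E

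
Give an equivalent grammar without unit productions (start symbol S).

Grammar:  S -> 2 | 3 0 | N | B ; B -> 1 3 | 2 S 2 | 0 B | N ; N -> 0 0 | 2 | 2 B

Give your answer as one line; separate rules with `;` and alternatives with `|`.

Unit pairs: B ⇒* {N}; S ⇒* {B, N}.
Replace each nonterminal's rules with the union of the non-unit rules of every nonterminal it unit-derives.

S -> 1 3 | 2 S 2 | 0 B | 2 | 3 0 | 0 0 | 2 B; B -> 1 3 | 2 S 2 | 0 B | 0 0 | 2 | 2 B; N -> 0 0 | 2 | 2 B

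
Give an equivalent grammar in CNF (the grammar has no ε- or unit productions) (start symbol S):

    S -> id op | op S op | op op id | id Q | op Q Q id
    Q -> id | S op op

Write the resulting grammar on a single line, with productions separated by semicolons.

S -> X1 X2 | X2 Y1 | X2 Y2 | X1 Q | X2 Y3; Q -> id | S Y5; X1 -> id; X2 -> op; Y1 -> S X2; Y2 -> X2 X1; Y3 -> Q Y4; Y4 -> Q X1; Y5 -> X2 X2

Introduce a nonterminal for each terminal appearing in a rule of length ≥ 2: X1 → id, X2 → op.
Binarize each right-hand side of length ≥ 3 by chaining fresh nonterminals (Y1, Y2, …): affected rules were S → X2 S X2; S → X2 X2 X1; S → X2 Q Q X1; Q → S X2 X2.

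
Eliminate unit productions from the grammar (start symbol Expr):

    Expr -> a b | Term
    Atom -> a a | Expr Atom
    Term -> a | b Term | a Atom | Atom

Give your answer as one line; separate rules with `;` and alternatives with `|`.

Expr -> a | b Term | a Atom | a a | Expr Atom | a b; Atom -> a a | Expr Atom; Term -> a | b Term | a Atom | a a | Expr Atom

Unit pairs: Expr ⇒* {Atom, Term}; Term ⇒* {Atom}.
Replace each nonterminal's rules with the union of the non-unit rules of every nonterminal it unit-derives.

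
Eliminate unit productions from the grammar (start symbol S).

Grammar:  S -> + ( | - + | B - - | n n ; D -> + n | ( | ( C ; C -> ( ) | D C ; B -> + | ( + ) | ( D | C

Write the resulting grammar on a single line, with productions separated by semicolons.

Unit pairs: B ⇒* {C}.
For every A with A ⇒* B via unit rules, add B's non-unit alternatives to A; then delete every rule of the form X → Y.

S -> + ( | - + | B - - | n n; D -> + n | ( | ( C; C -> ( ) | D C; B -> + | ( + ) | ( D | ( ) | D C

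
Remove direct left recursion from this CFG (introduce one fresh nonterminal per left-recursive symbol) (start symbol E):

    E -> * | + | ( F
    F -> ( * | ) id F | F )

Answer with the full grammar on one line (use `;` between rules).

E -> * | + | ( F; F -> ( * F' | ) id F F'; F' -> ) F' | ε

F is directly left-recursive.
For F: α = {)}, β = {( *, ) id F}. Rewrite as F → β F' and F' → α F' | ε.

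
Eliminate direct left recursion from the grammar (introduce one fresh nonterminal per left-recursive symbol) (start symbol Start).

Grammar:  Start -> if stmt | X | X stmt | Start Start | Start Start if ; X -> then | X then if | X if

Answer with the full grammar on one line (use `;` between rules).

Directly left-recursive nonterminals: Start, X.
For Start: α = {Start, Start if}, β = {if stmt, X, X stmt}. Rewrite as Start → β Start1 and Start1 → α Start1 | ε.
For X: α = {then if, if}, β = {then}. Rewrite as X → β X1 and X1 → α X1 | ε.

Start -> if stmt Start1 | X Start1 | X stmt Start1; X -> then X1; Start1 -> Start Start1 | Start if Start1 | ε; X1 -> then if X1 | if X1 | ε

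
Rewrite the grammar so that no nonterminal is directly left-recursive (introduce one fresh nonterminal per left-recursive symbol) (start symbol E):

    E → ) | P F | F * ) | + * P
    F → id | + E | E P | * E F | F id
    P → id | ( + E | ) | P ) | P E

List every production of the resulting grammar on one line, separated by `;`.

E → ) | P F | F * ) | + * P; F → id F' | + E F' | E P F' | * E F F'; P → id P' | ( + E P' | ) P'; F' → id F' | ε; P' → ) P' | E P' | ε

F, P are directly left-recursive.
For F: α = {id}, β = {id, + E, E P, * E F}. Rewrite as F → β F' and F' → α F' | ε.
For P: α = {), E}, β = {id, ( + E, )}. Rewrite as P → β P' and P' → α P' | ε.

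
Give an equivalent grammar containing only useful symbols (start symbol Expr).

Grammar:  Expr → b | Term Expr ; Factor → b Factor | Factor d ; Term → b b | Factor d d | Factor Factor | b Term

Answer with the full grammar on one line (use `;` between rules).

Expr → b | Term Expr; Term → b b | b Term

Generating nonterminals: {Expr, Term}.
Reachable from Expr after that: {Expr, Term}.
Removed useless symbols: {Factor} and every production mentioning them.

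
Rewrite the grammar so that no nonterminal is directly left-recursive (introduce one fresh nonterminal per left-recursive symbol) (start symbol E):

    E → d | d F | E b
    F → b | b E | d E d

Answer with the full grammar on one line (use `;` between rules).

E is directly left-recursive.
For E: α = {b}, β = {d, d F}. Rewrite as E → β E' and E' → α E' | ε.

E → d E' | d F E'; F → b | b E | d E d; E' → b E' | ε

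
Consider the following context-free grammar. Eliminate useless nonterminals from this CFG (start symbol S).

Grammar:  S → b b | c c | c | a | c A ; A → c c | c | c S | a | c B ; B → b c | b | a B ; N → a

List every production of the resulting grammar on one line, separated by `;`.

S → b b | c c | c | a | c A; A → c c | c | c S | a | c B; B → b c | b | a B

Generating nonterminals: {A, B, N, S}.
Reachable from S after that: {A, B, S}.
Removed useless symbols: {N} and every production mentioning them.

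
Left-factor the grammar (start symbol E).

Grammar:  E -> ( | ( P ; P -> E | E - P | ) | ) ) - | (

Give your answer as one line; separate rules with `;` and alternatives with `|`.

E -> ( E'; P -> ( | E P' | ) P''; E' -> ε | P; P' -> ε | - P; P'' -> ε | ) -

E has alternatives sharing prefix '(': factor to E → ( E' with E' → ε | P.
P has alternatives sharing prefix 'E': factor to P → E P' with P' → ε | - P.
P has alternatives sharing prefix ')': factor to P → ) P'' with P'' → ε | ) -.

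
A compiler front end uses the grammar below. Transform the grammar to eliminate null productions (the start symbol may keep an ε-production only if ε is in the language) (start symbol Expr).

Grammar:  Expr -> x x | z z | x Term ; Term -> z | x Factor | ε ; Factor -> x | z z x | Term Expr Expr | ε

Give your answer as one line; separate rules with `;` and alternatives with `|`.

Expr -> x x | z z | x Term | x; Term -> z | x Factor | x; Factor -> x | z z x | Term Expr Expr | Expr Expr

Nullable nonterminals: {Factor, Term}.
ε ∉ L(G), so no ε-production is kept.
Expand every rule over subsets of its nullable positions: Expr → x Term gives x Term | x. Term → x Factor gives x Factor | x. Factor → Term Expr Expr gives Term Expr Expr | Expr Expr.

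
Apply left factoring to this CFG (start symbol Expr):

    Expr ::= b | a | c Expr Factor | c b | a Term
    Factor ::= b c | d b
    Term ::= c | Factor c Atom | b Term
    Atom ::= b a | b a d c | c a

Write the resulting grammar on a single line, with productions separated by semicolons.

Expr has alternatives sharing prefix 'a': factor to Expr → a Expr1 with Expr1 → ε | Term.
Expr has alternatives sharing prefix 'c': factor to Expr → c Expr2 with Expr2 → Expr Factor | b.
Atom has alternatives sharing prefix 'b a': factor to Atom → b a Atom1 with Atom1 → ε | d c.

Expr ::= b | a Expr1 | c Expr2; Factor ::= b c | d b; Term ::= c | Factor c Atom | b Term; Atom ::= c a | b a Atom1; Expr1 ::= ε | Term; Expr2 ::= Expr Factor | b; Atom1 ::= ε | d c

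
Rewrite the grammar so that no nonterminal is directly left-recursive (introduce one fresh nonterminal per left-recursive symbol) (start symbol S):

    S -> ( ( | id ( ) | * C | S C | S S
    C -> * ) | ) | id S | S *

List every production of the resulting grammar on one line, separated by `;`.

S -> ( ( S' | id ( ) S' | * C S'; C -> * ) | ) | id S | S *; S' -> C S' | S S' | ε

Directly left-recursive nonterminal: S.
For S: α = {C, S}, β = {( (, id ( ), * C}. Rewrite as S → β S' and S' → α S' | ε.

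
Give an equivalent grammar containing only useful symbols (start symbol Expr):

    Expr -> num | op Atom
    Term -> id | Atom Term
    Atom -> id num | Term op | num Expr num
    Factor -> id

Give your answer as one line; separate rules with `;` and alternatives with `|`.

Expr -> num | op Atom; Term -> id | Atom Term; Atom -> id num | Term op | num Expr num

Generating nonterminals: {Atom, Expr, Factor, Term}.
Reachable from Expr after that: {Atom, Expr, Term}.
Removed useless symbols: {Factor} and every production mentioning them.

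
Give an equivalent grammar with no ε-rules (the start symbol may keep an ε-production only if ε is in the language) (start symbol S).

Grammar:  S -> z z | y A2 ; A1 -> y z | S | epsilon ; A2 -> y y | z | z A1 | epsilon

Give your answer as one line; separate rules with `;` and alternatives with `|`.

S -> z z | y A2 | y; A1 -> y z | S; A2 -> y y | z | z A1

Nullable set = {A1, A2}.
ε ∉ L(G), so no ε-production is kept.
Add the nullable-subset variants: S → y A2 gives y A2 | y.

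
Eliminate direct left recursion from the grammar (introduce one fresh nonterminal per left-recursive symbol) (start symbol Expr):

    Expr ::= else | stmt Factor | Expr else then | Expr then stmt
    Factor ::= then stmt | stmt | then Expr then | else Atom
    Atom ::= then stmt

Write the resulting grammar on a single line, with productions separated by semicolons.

Expr ::= else Expr1 | stmt Factor Expr1; Factor ::= then stmt | stmt | then Expr then | else Atom; Atom ::= then stmt; Expr1 ::= else then Expr1 | then stmt Expr1 | ε

Directly left-recursive nonterminal: Expr.
For Expr: α = {else then, then stmt}, β = {else, stmt Factor}. Rewrite as Expr → β Expr1 and Expr1 → α Expr1 | ε.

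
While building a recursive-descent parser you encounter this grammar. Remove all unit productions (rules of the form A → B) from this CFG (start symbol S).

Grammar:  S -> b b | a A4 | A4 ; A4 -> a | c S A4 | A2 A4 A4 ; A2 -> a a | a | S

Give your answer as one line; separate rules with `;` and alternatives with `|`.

Unit pairs: A2 ⇒* {A4, S}; S ⇒* {A4}.
For every A with A ⇒* B via unit rules, add B's non-unit alternatives to A; then delete every rule of the form X → Y.

S -> a | c S A4 | A2 A4 A4 | b b | a A4; A4 -> a | c S A4 | A2 A4 A4; A2 -> a | c S A4 | A2 A4 A4 | a a | b b | a A4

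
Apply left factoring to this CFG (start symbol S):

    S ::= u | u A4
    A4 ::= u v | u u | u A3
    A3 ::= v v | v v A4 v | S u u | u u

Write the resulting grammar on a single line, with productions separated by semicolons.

S has alternatives sharing prefix 'u': factor to S → u S' with S' → ε | A4.
A4 has alternatives sharing prefix 'u': factor to A4 → u A4' with A4' → v | u | A3.
A3 has alternatives sharing prefix 'v v': factor to A3 → v v A3' with A3' → ε | A4 v.

S ::= u S'; A4 ::= u A4'; A3 ::= S u u | u u | v v A3'; S' ::= eps | A4; A4' ::= v | u | A3; A3' ::= eps | A4 v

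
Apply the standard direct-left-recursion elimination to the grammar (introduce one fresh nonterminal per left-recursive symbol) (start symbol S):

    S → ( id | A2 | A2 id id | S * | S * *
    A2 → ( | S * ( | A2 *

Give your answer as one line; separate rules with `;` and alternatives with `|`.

Directly left-recursive nonterminals: S, A2.
For S: α = {*, * *}, β = {( id, A2, A2 id id}. Rewrite as S → β S' and S' → α S' | ε.
For A2: α = {*}, β = {(, S * (}. Rewrite as A2 → β A2' and A2' → α A2' | ε.

S → ( id S' | A2 S' | A2 id id S'; A2 → ( A2' | S * ( A2'; S' → * S' | * * S' | eps; A2' → * A2' | eps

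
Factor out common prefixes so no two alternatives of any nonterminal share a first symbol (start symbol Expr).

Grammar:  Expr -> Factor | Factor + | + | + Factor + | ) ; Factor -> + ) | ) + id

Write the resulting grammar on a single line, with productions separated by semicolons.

Expr has alternatives sharing prefix 'Factor': factor to Expr → Factor Expr1 with Expr1 → ε | +.
Expr has alternatives sharing prefix '+': factor to Expr → + Expr2 with Expr2 → ε | Factor +.

Expr -> ) | Factor Expr1 | + Expr2; Factor -> + ) | ) + id; Expr1 -> epsilon | +; Expr2 -> epsilon | Factor +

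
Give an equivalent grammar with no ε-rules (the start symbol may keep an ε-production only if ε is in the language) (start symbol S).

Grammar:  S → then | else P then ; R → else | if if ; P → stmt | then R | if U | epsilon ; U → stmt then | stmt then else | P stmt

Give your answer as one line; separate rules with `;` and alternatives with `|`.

S → then | else P then | else then; R → else | if if; P → stmt | then R | if U; U → stmt then | stmt then else | P stmt | stmt

The nullable symbols are {P}.
ε ∉ L(G), so no ε-production is kept.
Expand every rule over subsets of its nullable positions: S → else P then gives else P then | else then. U → P stmt gives P stmt | stmt.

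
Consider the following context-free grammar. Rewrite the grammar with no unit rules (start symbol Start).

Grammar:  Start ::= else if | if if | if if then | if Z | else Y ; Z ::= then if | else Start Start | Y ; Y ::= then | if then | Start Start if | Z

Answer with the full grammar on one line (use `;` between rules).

Start ::= else if | if if | if if then | if Z | else Y; Z ::= then if | else Start Start | then | if then | Start Start if; Y ::= then if | else Start Start | then | if then | Start Start if

Unit pairs: Y ⇒* {Z}; Z ⇒* {Y}.
For every A with A ⇒* B via unit rules, add B's non-unit alternatives to A; then delete every rule of the form X → Y.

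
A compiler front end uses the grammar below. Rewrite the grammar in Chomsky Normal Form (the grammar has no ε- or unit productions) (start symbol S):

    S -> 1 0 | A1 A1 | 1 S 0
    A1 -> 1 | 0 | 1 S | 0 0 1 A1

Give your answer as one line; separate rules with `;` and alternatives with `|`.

Introduce a nonterminal for each terminal appearing in a rule of length ≥ 2: X1 → 1, X2 → 0.
Binarize each right-hand side of length ≥ 3 by chaining fresh nonterminals (Y1, Y2, …): affected rules were S → X1 S X2; A1 → X2 X2 X1 A1.

S -> X1 X2 | A1 A1 | X1 Y1; A1 -> 1 | 0 | X1 S | X2 Y2; X1 -> 1; X2 -> 0; Y1 -> S X2; Y2 -> X2 Y3; Y3 -> X1 A1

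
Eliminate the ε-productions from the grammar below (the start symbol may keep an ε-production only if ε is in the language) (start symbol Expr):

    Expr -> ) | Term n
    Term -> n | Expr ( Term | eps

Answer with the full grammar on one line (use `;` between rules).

Expr -> ) | Term n | n; Term -> n | Expr ( Term | Expr (

Nullable nonterminals: {Term}.
ε ∉ L(G), so no ε-production is kept.
Expand every rule over subsets of its nullable positions: Expr → Term n gives Term n | n. Term → Expr ( Term gives Expr ( Term | Expr (.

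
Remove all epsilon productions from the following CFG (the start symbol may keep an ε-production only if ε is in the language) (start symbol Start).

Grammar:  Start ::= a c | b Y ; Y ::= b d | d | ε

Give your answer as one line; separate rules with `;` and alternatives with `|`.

Start ::= a c | b Y | b; Y ::= b d | d

Nullable nonterminals: {Y}.
ε ∉ L(G), so no ε-production is kept.
Add the nullable-subset variants: Start → b Y gives b Y | b.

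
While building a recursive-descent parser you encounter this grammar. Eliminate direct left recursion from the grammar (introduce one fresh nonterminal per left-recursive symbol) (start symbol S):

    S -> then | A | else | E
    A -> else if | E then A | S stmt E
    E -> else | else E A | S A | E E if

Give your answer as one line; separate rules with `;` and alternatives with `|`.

Left recursion appears on E.
For E: α = {E if}, β = {else, else E A, S A}. Rewrite as E → β E' and E' → α E' | ε.

S -> then | A | else | E; A -> else if | E then A | S stmt E; E -> else E' | else E A E' | S A E'; E' -> E if E' | ε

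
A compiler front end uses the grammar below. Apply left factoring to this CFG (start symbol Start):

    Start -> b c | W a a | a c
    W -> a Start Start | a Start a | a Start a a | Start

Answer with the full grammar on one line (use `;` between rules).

Start -> b c | W a a | a c; W -> Start | a Start W1; W1 -> Start | a W11; W11 -> ε | a

W has alternatives sharing prefix 'a Start': factor to W → a Start W1 with W1 → Start | a | a a.
W1 has alternatives sharing prefix 'a': factor to W1 → a W11 with W11 → ε | a.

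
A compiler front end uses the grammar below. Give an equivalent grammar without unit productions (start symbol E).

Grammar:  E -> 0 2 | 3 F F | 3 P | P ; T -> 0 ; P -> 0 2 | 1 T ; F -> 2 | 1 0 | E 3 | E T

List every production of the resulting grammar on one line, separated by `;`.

E -> 0 2 | 3 F F | 3 P | 1 T; T -> 0; P -> 0 2 | 1 T; F -> 2 | 1 0 | E 3 | E T

Unit pairs: E ⇒* {P}.
For every A with A ⇒* B via unit rules, add B's non-unit alternatives to A; then delete every rule of the form X → Y.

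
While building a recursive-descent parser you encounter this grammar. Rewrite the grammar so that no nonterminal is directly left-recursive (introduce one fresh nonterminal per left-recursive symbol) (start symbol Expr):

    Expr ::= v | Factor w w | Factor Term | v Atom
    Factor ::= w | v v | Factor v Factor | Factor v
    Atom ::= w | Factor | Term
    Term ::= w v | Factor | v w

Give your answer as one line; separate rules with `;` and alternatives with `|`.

Left recursion appears on Factor.
For Factor: α = {v Factor, v}, β = {w, v v}. Rewrite as Factor → β Factor1 and Factor1 → α Factor1 | ε.

Expr ::= v | Factor w w | Factor Term | v Atom; Factor ::= w Factor1 | v v Factor1; Atom ::= w | Factor | Term; Term ::= w v | Factor | v w; Factor1 ::= v Factor Factor1 | v Factor1 | ε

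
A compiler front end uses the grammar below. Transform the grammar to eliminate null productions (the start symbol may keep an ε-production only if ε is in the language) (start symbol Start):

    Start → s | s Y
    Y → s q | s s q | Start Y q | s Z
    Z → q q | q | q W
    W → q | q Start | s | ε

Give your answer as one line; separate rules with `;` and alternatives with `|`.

The nullable symbols are {W}.
ε ∉ L(G), so no ε-production is kept.

Start → s | s Y; Y → s q | s s q | Start Y q | s Z; Z → q q | q | q W; W → q | q Start | s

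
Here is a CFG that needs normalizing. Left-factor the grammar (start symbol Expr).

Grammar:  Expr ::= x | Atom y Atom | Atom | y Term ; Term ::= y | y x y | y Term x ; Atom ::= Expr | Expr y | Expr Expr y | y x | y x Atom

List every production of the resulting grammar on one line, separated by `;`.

Expr has alternatives sharing prefix 'Atom': factor to Expr → Atom Expr1 with Expr1 → y Atom | ε.
Term has alternatives sharing prefix 'y': factor to Term → y Term1 with Term1 → ε | x y | Term x.
Atom has alternatives sharing prefix 'Expr': factor to Atom → Expr Atom1 with Atom1 → ε | y | Expr y.
Atom has alternatives sharing prefix 'y x': factor to Atom → y x Atom2 with Atom2 → ε | Atom.

Expr ::= x | y Term | Atom Expr1; Term ::= y Term1; Atom ::= Expr Atom1 | y x Atom2; Expr1 ::= y Atom | ε; Term1 ::= ε | x y | Term x; Atom1 ::= ε | y | Expr y; Atom2 ::= ε | Atom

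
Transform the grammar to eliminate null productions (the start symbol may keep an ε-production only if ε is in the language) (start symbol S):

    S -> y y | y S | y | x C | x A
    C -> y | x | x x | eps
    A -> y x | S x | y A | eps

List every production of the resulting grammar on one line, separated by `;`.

Nullable nonterminals: {A, C}.
ε ∉ L(G), so no ε-production is kept.
For each production, add variants omitting each subset of nullable occurrences: S → x C gives x C | x. A → y A gives y A | y.

S -> y y | y S | y | x C | x | x A; C -> y | x | x x; A -> y x | S x | y A | y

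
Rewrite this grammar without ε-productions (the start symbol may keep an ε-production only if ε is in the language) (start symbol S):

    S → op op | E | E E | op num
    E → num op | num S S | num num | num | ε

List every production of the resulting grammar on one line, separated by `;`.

S → op op | E | E E | op num | ε; E → num op | num S S | num S | num | num num

The nullable symbols are {E, S}.
ε ∈ L(G) since S is nullable, so keep S → ε.
Expand every rule over subsets of its nullable positions: E → num S S gives num S S | num S | num.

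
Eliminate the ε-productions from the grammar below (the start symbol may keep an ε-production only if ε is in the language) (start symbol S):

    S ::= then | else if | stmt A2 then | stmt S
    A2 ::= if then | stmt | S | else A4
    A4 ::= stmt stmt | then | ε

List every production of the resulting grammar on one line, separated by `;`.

S ::= then | else if | stmt A2 then | stmt S; A2 ::= if then | stmt | S | else A4 | else; A4 ::= stmt stmt | then

Nullable set = {A4}.
ε ∉ L(G), so no ε-production is kept.
For each production, add variants omitting each subset of nullable occurrences: A2 → else A4 gives else A4 | else.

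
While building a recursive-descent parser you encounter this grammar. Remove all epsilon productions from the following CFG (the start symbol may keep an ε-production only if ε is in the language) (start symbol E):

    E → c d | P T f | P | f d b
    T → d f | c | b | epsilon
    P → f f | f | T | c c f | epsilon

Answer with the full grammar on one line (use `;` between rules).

E → c d | P T f | P f | T f | f | P | f d b | ε; T → d f | c | b; P → f f | f | T | c c f

Nullable nonterminals: {E, P, T}.
ε ∈ L(G) since E is nullable, so keep E → ε.
Expand every rule over subsets of its nullable positions: E → P T f gives P T f | P f | T f | f.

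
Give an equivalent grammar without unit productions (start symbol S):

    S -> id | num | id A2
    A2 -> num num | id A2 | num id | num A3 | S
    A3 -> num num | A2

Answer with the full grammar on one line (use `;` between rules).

S -> id | num | id A2; A2 -> num num | id A2 | num id | num A3 | id | num; A3 -> num num | id A2 | num id | num A3 | id | num

Unit pairs: A2 ⇒* {S}; A3 ⇒* {A2, S}.
For every A with A ⇒* B via unit rules, add B's non-unit alternatives to A; then delete every rule of the form X → Y.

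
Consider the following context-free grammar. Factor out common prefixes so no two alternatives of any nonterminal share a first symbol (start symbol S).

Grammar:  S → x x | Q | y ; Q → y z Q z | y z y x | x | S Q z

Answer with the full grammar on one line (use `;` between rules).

Q has alternatives sharing prefix 'y z': factor to Q → y z Q' with Q' → Q z | y x.

S → x x | Q | y; Q → x | S Q z | y z Q'; Q' → Q z | y x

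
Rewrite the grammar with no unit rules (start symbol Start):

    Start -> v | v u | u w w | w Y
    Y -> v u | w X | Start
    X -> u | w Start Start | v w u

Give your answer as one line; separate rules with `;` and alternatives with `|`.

Start -> v | v u | u w w | w Y; Y -> v | v u | u w w | w Y | w X; X -> u | w Start Start | v w u

Unit pairs: Y ⇒* {Start}.
For every A with A ⇒* B via unit rules, add B's non-unit alternatives to A; then delete every rule of the form X → Y.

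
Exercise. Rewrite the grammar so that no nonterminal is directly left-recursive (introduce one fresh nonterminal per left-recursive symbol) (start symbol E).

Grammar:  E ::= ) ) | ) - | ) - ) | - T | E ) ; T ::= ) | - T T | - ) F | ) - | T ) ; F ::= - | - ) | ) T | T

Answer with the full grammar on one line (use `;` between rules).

Left recursion appears on E, T.
For E: α = {)}, β = {) ), ) -, ) - ), - T}. Rewrite as E → β E' and E' → α E' | ε.
For T: α = {)}, β = {), - T T, - ) F, ) -}. Rewrite as T → β T' and T' → α T' | ε.

E ::= ) ) E' | ) - E' | ) - ) E' | - T E'; T ::= ) T' | - T T T' | - ) F T' | ) - T'; F ::= - | - ) | ) T | T; E' ::= ) E' | ε; T' ::= ) T' | ε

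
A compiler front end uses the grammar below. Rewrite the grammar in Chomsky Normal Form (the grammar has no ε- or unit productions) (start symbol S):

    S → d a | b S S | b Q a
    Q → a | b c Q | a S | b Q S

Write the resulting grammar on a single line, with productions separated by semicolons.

S → X1 X2 | X3 Y1 | X3 Y2; Q → a | X3 Y3 | X2 S | X3 Y4; X1 → d; X2 → a; X3 → b; X4 → c; Y1 → S S; Y2 → Q X2; Y3 → X4 Q; Y4 → Q S

Introduce a nonterminal for each terminal appearing in a rule of length ≥ 2: X1 → d, X2 → a, X3 → b, X4 → c.
Binarize each right-hand side of length ≥ 3 by chaining fresh nonterminals (Y1, Y2, …): affected rules were S → X3 S S; S → X3 Q X2; Q → X3 X4 Q; Q → X3 Q S.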